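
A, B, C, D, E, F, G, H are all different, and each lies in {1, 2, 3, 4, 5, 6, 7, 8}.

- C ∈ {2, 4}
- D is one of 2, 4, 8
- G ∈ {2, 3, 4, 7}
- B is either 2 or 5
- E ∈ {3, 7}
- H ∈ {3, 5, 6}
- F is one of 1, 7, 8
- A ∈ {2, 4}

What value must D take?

8

The 8 variables draw from only 8 values {1, 2, 3, 4, 5, 6, 7, 8}, so each is used; only F can be 1, hence F = 1.
The 7 still-open variables together cover exactly {2, 3, 4, 5, 6, 7, 8} — 7 values for 7 variables — and 6 appears only in H's list, so H = 6.
The 6 still-open variables draw from only 6 values {2, 3, 4, 5, 7, 8}, so each is used; only B can be 5, hence B = 5.
The 5 still-open variables draw from only 5 values {2, 3, 4, 7, 8}, so each is used; only D can be 8, hence D = 8.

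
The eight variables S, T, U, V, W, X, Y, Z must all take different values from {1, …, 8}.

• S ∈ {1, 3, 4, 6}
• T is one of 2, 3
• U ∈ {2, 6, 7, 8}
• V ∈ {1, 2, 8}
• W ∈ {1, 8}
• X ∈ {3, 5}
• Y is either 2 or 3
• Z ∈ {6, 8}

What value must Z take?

The 8 variables together cover exactly {1, 2, 3, 4, 5, 6, 7, 8} — 8 values for 8 variables — and 4 appears only in S's list, so S = 4.
The 7 still-open variables draw from only 7 values {1, 2, 3, 5, 6, 7, 8}, so each is used; only X can be 5, hence X = 5.
Among the 6 still-open variables, 7 fits only U (and all 6 values in {1, 2, 3, 6, 7, 8} must be used), so U = 7.
The 5 still-open variables draw from only 5 values {1, 2, 3, 6, 8}, so each is used; only Z can be 6, hence Z = 6.

6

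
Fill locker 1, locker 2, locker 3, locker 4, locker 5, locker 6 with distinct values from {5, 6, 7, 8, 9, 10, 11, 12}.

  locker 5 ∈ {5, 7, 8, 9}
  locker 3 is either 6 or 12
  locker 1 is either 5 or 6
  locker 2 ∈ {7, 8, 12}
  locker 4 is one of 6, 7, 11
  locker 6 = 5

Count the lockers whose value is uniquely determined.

3

locker 6's domain is down to {5}, so locker 6 = 5. Strike 5 from locker 1, locker 5.
locker 1 has just one choice, so locker 1 = 6. Eliminate 6 elsewhere: locker 3, locker 4.
locker 3's domain is down to {12}, so locker 3 = 12. Remove 12 from locker 2.
Determined: locker 1=6, locker 3=12, locker 6=5. The other lockers each still have more than one consistent value. That makes 3.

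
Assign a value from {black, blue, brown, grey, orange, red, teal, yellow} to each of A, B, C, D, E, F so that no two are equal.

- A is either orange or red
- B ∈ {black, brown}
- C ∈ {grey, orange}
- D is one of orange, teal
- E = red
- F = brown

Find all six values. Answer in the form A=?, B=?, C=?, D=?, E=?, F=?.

E must be red (only option left). Eliminate red elsewhere: A.
F's domain is down to {brown}, so F = brown. So B can't be brown.
A must be orange (only option left). Strike orange from C, D.
B has just one choice, so B = black.
C has just one choice, so C = grey.
D's domain is down to {teal}, so D = teal.

A=orange, B=black, C=grey, D=teal, E=red, F=brown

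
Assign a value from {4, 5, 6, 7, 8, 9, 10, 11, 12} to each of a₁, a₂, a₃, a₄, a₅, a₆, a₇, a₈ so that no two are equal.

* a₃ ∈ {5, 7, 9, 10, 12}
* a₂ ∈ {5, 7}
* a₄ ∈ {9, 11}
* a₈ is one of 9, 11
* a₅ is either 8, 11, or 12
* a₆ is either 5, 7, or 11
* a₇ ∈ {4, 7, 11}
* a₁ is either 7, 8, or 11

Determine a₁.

The 8 variables together cover exactly {4, 5, 7, 8, 9, 10, 11, 12} — 8 values for 8 variables — and 4 appears only in a₇'s list, so a₇ = 4.
The 7 still-open variables draw from only 7 values {5, 7, 8, 9, 10, 11, 12}, so each is used; only a₃ can be 10, hence a₃ = 10.
The 6 still-open variables together cover exactly {5, 7, 8, 9, 11, 12} — 6 values for 6 variables — and 12 appears only in a₅'s list, so a₅ = 12.
The 5 still-open variables draw from only 5 values {5, 7, 8, 9, 11}, so each is used; only a₁ can be 8, hence a₁ = 8.

8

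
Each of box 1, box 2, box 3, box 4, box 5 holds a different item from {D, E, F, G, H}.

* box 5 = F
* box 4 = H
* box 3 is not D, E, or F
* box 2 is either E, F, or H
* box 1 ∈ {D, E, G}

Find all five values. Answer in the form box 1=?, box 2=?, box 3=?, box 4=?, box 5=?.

box 1=D, box 2=E, box 3=G, box 4=H, box 5=F

box 4 must be H (only option left). Remove H from box 2, box 3.
box 5 must be F (only option left). Eliminate F elsewhere: box 2.
box 2 has just one choice, so box 2 = E. Remove E from box 1.
box 3 must be G (only option left). Eliminate G elsewhere: box 1.
box 1 has just one choice, so box 1 = D.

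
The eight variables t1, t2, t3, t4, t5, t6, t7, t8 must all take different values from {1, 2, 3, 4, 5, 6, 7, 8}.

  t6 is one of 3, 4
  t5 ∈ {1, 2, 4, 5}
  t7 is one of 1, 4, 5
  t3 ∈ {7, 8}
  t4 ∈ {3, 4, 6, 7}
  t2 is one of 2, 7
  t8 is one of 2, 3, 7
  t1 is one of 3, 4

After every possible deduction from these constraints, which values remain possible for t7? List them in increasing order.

1, 5

Among the 8 variables, 6 fits only t4 (and all 8 values in {1, 2, 3, 4, 5, 6, 7, 8} must be used), so t4 = 6.
The 7 still-open variables together cover exactly {1, 2, 3, 4, 5, 7, 8} — 7 values for 7 variables — and 8 appears only in t3's list, so t3 = 8.
t1 and t6 between them cover only {3, 4} — a naked pair. Remove those values from t5, t7, t8.
The 2 variables t2 and t8 are confined to {2, 7}, which locks those values in; drop them from t5.
No further eliminations apply; t7 can still be any of 1, 5.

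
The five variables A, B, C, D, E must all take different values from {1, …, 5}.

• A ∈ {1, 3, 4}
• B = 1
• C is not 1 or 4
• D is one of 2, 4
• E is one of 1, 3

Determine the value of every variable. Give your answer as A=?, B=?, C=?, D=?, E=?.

A=4, B=1, C=5, D=2, E=3

B's domain is down to {1}, so B = 1. So A, E can't be 1.
E must be 3 (only option left). Strike 3 from A, C.
A must be 4 (only option left). So D can't be 4.
That leaves D = 2. Strike 2 from C.
C must be 5 (only option left).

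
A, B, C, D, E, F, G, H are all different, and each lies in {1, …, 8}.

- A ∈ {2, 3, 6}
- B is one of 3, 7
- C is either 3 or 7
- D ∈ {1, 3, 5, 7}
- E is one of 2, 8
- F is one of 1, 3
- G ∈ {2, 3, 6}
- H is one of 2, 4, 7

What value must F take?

1

The 8 variables draw from only 8 values {1, 2, 3, 4, 5, 6, 7, 8}, so each is used; only H can be 4, hence H = 4.
The 7 still-open variables together cover exactly {1, 2, 3, 5, 6, 7, 8} — 7 values for 7 variables — and 5 appears only in D's list, so D = 5.
Among the 6 still-open variables, 1 fits only F (and all 6 values in {1, 2, 3, 6, 7, 8} must be used), so F = 1.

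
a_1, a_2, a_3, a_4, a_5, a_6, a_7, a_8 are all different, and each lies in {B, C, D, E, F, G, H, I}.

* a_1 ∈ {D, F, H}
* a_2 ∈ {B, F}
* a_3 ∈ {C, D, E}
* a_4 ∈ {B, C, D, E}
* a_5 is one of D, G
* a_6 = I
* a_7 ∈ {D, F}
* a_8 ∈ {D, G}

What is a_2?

a_6's domain is down to {I}, so a_6 = I.
Among the 7 still-open variables, H fits only a_1 (and all 7 values in {B, C, D, E, F, G, H} must be used), so a_1 = H.
a_5 and a_8 share exactly the 2 values {D, G}; by pigeonhole those values go to them, so strike D, G from a_3, a_4, a_7.
That leaves a_7 = F. Remove F from a_2.
So a_2 = B.

B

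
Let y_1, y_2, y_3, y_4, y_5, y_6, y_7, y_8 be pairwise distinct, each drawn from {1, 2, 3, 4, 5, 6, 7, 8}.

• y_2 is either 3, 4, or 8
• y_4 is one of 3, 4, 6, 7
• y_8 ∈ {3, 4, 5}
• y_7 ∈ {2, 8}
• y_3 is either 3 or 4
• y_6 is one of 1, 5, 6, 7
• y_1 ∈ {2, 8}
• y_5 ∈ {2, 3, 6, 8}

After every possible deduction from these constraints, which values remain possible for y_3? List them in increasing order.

3, 4

Among the 8 variables, 1 fits only y_6 (and all 8 values in {1, 2, 3, 4, 5, 6, 7, 8} must be used), so y_6 = 1.
Among the 7 still-open variables, 5 fits only y_8 (and all 7 values in {2, 3, 4, 5, 6, 7, 8} must be used), so y_8 = 5.
Among the 6 still-open variables, 7 fits only y_4 (and all 6 values in {2, 3, 4, 6, 7, 8} must be used), so y_4 = 7.
The 5 still-open variables together cover exactly {2, 3, 4, 6, 8} — 5 values for 5 variables — and 6 appears only in y_5's list, so y_5 = 6.
The 2 variables y_1 and y_7 are confined to {2, 8}, which locks those values in; drop them from y_2.
No further eliminations apply; y_3 can still be any of 3, 4.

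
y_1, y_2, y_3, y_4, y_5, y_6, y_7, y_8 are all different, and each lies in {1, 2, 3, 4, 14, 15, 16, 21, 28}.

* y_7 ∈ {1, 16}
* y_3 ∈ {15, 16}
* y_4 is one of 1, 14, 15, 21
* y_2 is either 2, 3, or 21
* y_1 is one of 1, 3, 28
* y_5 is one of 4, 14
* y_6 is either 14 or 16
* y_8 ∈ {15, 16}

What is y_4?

21

y_3 and y_8 share exactly the 2 values {15, 16}; by pigeonhole those values go to them, so strike 15, 16 from y_4, y_6, y_7.
y_6 has just one choice, so y_6 = 14. Strike 14 from y_4, y_5.
y_7 has just one choice, so y_7 = 1. Remove 1 from y_1, y_4.
So y_4 = 21.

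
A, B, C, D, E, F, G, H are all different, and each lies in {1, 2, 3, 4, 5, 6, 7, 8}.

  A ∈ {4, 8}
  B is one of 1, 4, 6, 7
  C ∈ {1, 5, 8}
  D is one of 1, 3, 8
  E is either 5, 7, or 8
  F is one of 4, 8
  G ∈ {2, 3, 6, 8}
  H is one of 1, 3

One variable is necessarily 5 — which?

C

Among the 8 variables, 2 fits only G (and all 8 values in {1, 2, 3, 4, 5, 6, 7, 8} must be used), so G = 2.
The 7 still-open variables together cover exactly {1, 3, 4, 5, 6, 7, 8} — 7 values for 7 variables — and 6 appears only in B's list, so B = 6.
The 6 still-open variables draw from only 6 values {1, 3, 4, 5, 7, 8}, so each is used; only E can be 7, hence E = 7.
The 5 still-open variables draw from only 5 values {1, 3, 4, 5, 8}, so each is used; only C can be 5, hence C = 5.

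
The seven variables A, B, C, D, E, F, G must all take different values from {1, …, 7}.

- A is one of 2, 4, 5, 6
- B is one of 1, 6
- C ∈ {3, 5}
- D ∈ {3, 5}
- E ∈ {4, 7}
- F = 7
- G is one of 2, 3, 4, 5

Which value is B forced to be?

1

F's domain is down to {7}, so F = 7. Remove 7 from E.
That leaves E = 4. Eliminate 4 elsewhere: A, G.
The 5 still-open variables together cover exactly {1, 2, 3, 5, 6} — 5 values for 5 variables — and 1 appears only in B's list, so B = 1.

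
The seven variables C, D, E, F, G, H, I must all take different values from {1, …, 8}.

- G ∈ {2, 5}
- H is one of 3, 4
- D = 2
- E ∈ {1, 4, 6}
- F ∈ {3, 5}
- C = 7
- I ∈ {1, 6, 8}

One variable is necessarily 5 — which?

G

C has just one choice, so C = 7.
D must be 2 (only option left). So G can't be 2.
So 5 goes to G.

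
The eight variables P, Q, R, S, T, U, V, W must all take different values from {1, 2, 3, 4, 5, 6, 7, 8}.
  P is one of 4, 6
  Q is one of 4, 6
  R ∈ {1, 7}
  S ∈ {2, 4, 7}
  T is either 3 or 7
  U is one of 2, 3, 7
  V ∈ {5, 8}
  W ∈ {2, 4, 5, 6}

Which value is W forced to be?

The 8 variables together cover exactly {1, 2, 3, 4, 5, 6, 7, 8} — 8 values for 8 variables — and 1 appears only in R's list, so R = 1.
Among the 7 still-open variables, 8 fits only V (and all 7 values in {2, 3, 4, 5, 6, 7, 8} must be used), so V = 8.
Among the 6 still-open variables, 5 fits only W (and all 6 values in {2, 3, 4, 5, 6, 7} must be used), so W = 5.

5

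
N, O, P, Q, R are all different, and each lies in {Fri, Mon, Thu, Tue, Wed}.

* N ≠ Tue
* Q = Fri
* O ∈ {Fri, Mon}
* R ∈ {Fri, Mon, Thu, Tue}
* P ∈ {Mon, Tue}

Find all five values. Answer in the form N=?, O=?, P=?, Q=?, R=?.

Q's domain is down to {Fri}, so Q = Fri. Eliminate Fri elsewhere: N, O, R.
O has just one choice, so O = Mon. Eliminate Mon elsewhere: N, P, R.
P has just one choice, so P = Tue. Remove Tue from R.
R has just one choice, so R = Thu. Remove Thu from N.
N must be Wed (only option left).

N=Wed, O=Mon, P=Tue, Q=Fri, R=Thu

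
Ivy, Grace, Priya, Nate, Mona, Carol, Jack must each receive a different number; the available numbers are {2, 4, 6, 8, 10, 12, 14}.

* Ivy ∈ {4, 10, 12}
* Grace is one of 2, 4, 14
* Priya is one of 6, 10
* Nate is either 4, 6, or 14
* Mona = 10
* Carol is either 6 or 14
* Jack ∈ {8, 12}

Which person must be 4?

Mona's domain is down to {10}, so Mona = 10. Eliminate 10 elsewhere: Ivy, Priya.
That leaves Priya = 6. Remove 6 from Nate, Carol.
Carol's domain is down to {14}, so Carol = 14. Strike 14 from Grace, Nate.

Nate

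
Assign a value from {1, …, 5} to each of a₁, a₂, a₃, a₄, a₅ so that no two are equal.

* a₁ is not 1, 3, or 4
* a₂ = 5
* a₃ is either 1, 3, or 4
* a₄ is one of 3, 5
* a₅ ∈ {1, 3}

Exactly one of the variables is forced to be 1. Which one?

a₅

a₂ must be 5 (only option left). Eliminate 5 elsewhere: a₁, a₄.
a₄ has just one choice, so a₄ = 3. Remove 3 from a₃, a₅.
So 1 goes to a₅.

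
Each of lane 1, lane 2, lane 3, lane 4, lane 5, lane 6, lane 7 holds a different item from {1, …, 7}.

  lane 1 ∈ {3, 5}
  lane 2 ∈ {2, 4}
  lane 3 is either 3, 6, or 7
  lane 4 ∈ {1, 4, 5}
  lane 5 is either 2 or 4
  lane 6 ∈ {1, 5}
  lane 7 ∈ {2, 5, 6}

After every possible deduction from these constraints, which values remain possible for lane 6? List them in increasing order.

Among the 7 variables, 7 fits only lane 3 (and all 7 values in {1, 2, 3, 4, 5, 6, 7} must be used), so lane 3 = 7.
Among the 6 still-open variables, 3 fits only lane 1 (and all 6 values in {1, 2, 3, 4, 5, 6} must be used), so lane 1 = 3.
The 5 still-open variables together cover exactly {1, 2, 4, 5, 6} — 5 values for 5 variables — and 6 appears only in lane 7's list, so lane 7 = 6.
lane 2 and lane 5 share exactly the 2 values {2, 4}; by pigeonhole those values go to them, so strike 2, 4 from lane 4.
No further eliminations apply; lane 6 can still be any of 1, 5.

1, 5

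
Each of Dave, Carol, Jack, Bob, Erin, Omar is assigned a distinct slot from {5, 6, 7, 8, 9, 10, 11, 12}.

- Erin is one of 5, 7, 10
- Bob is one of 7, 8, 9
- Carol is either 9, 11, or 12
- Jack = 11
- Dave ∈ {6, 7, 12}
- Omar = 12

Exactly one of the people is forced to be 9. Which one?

Carol

Jack has just one choice, so Jack = 11. Strike 11 from Carol.
Omar must be 12 (only option left). So Dave, Carol can't be 12.
So 9 goes to Carol.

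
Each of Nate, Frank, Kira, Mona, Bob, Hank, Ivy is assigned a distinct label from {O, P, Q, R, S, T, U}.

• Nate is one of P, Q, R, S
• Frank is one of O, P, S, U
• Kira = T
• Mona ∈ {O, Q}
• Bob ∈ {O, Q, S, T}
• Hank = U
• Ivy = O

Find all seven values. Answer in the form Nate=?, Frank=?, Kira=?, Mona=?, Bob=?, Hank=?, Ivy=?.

Nate=R, Frank=P, Kira=T, Mona=Q, Bob=S, Hank=U, Ivy=O

Kira must be T (only option left). Eliminate T elsewhere: Bob.
Hank must be U (only option left). Remove U from Frank.
Ivy's domain is down to {O}, so Ivy = O. Eliminate O elsewhere: Frank, Mona, Bob.
Mona has just one choice, so Mona = Q. Strike Q from Nate, Bob.
Bob must be S (only option left). Eliminate S elsewhere: Nate, Frank.
Frank must be P (only option left). Strike P from Nate.
That leaves Nate = R.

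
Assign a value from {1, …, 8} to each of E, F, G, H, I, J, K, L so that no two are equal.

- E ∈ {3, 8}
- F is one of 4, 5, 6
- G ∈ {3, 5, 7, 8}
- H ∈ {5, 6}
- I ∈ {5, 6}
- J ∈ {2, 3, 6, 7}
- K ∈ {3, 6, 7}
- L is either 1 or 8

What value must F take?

4

Among the 8 variables, 1 fits only L (and all 8 values in {1, 2, 3, 4, 5, 6, 7, 8} must be used), so L = 1.
Among the 7 still-open variables, 2 fits only J (and all 7 values in {2, 3, 4, 5, 6, 7, 8} must be used), so J = 2.
The 6 still-open variables draw from only 6 values {3, 4, 5, 6, 7, 8}, so each is used; only F can be 4, hence F = 4.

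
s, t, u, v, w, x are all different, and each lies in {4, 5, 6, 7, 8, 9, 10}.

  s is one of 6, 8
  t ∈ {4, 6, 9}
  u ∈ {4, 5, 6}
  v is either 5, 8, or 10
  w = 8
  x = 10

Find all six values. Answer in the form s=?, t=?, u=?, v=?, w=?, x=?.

s=6, t=9, u=4, v=5, w=8, x=10

w's domain is down to {8}, so w = 8. Eliminate 8 elsewhere: s, v.
That leaves x = 10. Eliminate 10 elsewhere: v.
That leaves s = 6. So t, u can't be 6.
v has just one choice, so v = 5. Remove 5 from u.
That leaves u = 4. Remove 4 from t.
t has just one choice, so t = 9.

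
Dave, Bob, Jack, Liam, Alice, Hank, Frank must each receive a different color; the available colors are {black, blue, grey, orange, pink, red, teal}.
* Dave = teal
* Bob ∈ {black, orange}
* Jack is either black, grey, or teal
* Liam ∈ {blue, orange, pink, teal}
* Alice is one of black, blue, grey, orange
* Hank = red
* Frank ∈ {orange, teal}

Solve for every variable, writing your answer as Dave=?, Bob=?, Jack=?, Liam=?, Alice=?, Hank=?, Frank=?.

Dave has just one choice, so Dave = teal. Remove teal from Jack, Liam, Frank.
That leaves Hank = red.
Frank's domain is down to {orange}, so Frank = orange. Strike orange from Bob, Liam, Alice.
Bob has just one choice, so Bob = black. Remove black from Jack, Alice.
Jack's domain is down to {grey}, so Jack = grey. Strike grey from Alice.
That leaves Alice = blue. Remove blue from Liam.
Liam's domain is down to {pink}, so Liam = pink.

Dave=teal, Bob=black, Jack=grey, Liam=pink, Alice=blue, Hank=red, Frank=orange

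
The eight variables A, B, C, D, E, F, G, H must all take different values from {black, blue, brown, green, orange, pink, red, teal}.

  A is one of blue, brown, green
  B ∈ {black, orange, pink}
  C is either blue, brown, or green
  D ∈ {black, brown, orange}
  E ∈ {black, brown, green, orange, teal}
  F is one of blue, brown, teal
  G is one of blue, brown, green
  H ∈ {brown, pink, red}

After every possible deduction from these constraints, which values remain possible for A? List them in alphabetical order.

The 8 variables draw from only 8 values {black, blue, brown, green, orange, pink, red, teal}, so each is used; only H can be red, hence H = red.
The 7 still-open variables draw from only 7 values {black, blue, brown, green, orange, pink, teal}, so each is used; only B can be pink, hence B = pink.
A, C, G between them cover only {blue, brown, green} — a naked triple. Remove those values from D, E, F.
F has just one choice, so F = teal. Strike teal from E.
No further eliminations apply; A can still be any of blue, brown, green.

blue, brown, green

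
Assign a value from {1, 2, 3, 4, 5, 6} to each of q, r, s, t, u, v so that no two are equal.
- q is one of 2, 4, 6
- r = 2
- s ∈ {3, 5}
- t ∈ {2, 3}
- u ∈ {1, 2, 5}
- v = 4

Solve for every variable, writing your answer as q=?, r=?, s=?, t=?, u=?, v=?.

q=6, r=2, s=5, t=3, u=1, v=4

r has just one choice, so r = 2. Eliminate 2 elsewhere: q, t, u.
That leaves t = 3. Remove 3 from s.
v's domain is down to {4}, so v = 4. Remove 4 from q.
That leaves q = 6.
That leaves s = 5. Eliminate 5 elsewhere: u.
u's domain is down to {1}, so u = 1.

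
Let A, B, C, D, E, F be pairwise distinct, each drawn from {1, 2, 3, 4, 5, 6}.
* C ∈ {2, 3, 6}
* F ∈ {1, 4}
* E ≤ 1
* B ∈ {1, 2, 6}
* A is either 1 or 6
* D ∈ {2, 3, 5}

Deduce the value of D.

E has just one choice, so E = 1. Strike 1 from A, B, F.
F must be 4 (only option left).
A has just one choice, so A = 6. Eliminate 6 elsewhere: B, C.
B has just one choice, so B = 2. So C, D can't be 2.
C's domain is down to {3}, so C = 3. Strike 3 from D.
So D = 5.

5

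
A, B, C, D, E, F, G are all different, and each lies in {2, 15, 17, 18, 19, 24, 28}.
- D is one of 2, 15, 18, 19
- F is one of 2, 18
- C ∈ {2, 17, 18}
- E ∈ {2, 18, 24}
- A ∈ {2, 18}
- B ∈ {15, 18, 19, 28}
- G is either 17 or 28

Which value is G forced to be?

The 7 variables draw from only 7 values {2, 15, 17, 18, 19, 24, 28}, so each is used; only E can be 24, hence E = 24.
A and F between them cover only {2, 18} — a naked pair. Remove those values from B, C, D.
C has just one choice, so C = 17. Remove 17 from G.
So G = 28.

28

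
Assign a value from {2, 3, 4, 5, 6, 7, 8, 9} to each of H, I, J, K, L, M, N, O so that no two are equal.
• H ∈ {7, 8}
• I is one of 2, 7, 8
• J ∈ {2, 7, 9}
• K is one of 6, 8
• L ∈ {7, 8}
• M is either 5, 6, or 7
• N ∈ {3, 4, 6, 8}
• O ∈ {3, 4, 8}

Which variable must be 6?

K

The 8 variables draw from only 8 values {2, 3, 4, 5, 6, 7, 8, 9}, so each is used; only M can be 5, hence M = 5.
Among the 7 still-open variables, 9 fits only J (and all 7 values in {2, 3, 4, 6, 7, 8, 9} must be used), so J = 9.
The 6 still-open variables together cover exactly {2, 3, 4, 6, 7, 8} — 6 values for 6 variables — and 2 appears only in I's list, so I = 2.
The 2 variables H and L are confined to {7, 8}, which locks those values in; drop them from K, N, O.
So 6 goes to K.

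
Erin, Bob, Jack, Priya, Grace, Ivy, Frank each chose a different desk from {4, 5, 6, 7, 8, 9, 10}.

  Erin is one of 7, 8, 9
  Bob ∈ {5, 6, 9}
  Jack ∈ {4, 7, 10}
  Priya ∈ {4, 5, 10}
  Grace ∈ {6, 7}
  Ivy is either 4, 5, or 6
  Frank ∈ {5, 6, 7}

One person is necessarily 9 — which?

The 7 variables draw from only 7 values {4, 5, 6, 7, 8, 9, 10}, so each is used; only Erin can be 8, hence Erin = 8.
The 6 still-open variables draw from only 6 values {4, 5, 6, 7, 9, 10}, so each is used; only Bob can be 9, hence Bob = 9.

Bob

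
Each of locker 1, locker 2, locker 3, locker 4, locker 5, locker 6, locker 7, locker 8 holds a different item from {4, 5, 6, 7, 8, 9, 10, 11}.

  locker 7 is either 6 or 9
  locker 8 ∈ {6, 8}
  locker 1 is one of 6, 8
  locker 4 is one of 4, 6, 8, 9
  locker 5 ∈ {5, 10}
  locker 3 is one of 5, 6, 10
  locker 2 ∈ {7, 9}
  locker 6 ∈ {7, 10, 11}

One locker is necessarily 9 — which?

locker 7

The 8 variables draw from only 8 values {4, 5, 6, 7, 8, 9, 10, 11}, so each is used; only locker 4 can be 4, hence locker 4 = 4.
Among the 7 still-open variables, 11 fits only locker 6 (and all 7 values in {5, 6, 7, 8, 9, 10, 11} must be used), so locker 6 = 11.
The 6 still-open variables together cover exactly {5, 6, 7, 8, 9, 10} — 6 values for 6 variables — and 7 appears only in locker 2's list, so locker 2 = 7.
The 5 still-open variables together cover exactly {5, 6, 8, 9, 10} — 5 values for 5 variables — and 9 appears only in locker 7's list, so locker 7 = 9.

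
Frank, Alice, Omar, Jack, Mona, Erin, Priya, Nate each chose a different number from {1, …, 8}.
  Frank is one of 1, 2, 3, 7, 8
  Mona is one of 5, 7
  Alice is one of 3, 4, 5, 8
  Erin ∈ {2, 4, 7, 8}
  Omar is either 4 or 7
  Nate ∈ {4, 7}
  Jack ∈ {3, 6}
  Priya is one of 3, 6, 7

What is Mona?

5

Among the 8 variables, 1 fits only Frank (and all 8 values in {1, 2, 3, 4, 5, 6, 7, 8} must be used), so Frank = 1.
Among the 7 still-open variables, 2 fits only Erin (and all 7 values in {2, 3, 4, 5, 6, 7, 8} must be used), so Erin = 2.
Among the 6 still-open variables, 8 fits only Alice (and all 6 values in {3, 4, 5, 6, 7, 8} must be used), so Alice = 8.
The 5 still-open variables draw from only 5 values {3, 4, 5, 6, 7}, so each is used; only Mona can be 5, hence Mona = 5.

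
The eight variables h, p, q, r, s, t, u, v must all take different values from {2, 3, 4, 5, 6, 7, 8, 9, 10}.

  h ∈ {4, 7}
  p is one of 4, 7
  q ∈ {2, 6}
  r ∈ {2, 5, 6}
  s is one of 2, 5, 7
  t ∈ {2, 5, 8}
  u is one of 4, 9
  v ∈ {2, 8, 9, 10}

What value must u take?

9

Among the 8 variables, 10 fits only v (and all 8 values in {2, 4, 5, 6, 7, 8, 9, 10} must be used), so v = 10.
Among the 7 still-open variables, 8 fits only t (and all 7 values in {2, 4, 5, 6, 7, 8, 9} must be used), so t = 8.
Among the 6 still-open variables, 9 fits only u (and all 6 values in {2, 4, 5, 6, 7, 9} must be used), so u = 9.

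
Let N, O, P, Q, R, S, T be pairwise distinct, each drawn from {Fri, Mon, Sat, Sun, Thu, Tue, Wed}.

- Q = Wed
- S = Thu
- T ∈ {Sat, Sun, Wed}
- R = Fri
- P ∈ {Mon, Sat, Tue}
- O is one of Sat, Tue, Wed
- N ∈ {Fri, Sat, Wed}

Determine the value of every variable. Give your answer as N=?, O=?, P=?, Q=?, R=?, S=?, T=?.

N=Sat, O=Tue, P=Mon, Q=Wed, R=Fri, S=Thu, T=Sun

Q must be Wed (only option left). Strike Wed from N, O, T.
R must be Fri (only option left). Remove Fri from N.
S must be Thu (only option left).
N must be Sat (only option left). Strike Sat from O, P, T.
O has just one choice, so O = Tue. Strike Tue from P.
That leaves P = Mon.
That leaves T = Sun.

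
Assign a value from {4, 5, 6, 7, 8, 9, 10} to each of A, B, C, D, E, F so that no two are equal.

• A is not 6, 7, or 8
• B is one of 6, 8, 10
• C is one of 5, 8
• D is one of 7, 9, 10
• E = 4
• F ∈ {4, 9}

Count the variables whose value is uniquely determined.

E's domain is down to {4}, so E = 4. Strike 4 from A, F.
F's domain is down to {9}, so F = 9. Eliminate 9 elsewhere: A, D.
Determined: E=4, F=9. The other variables each still have more than one consistent value. That makes 2.

2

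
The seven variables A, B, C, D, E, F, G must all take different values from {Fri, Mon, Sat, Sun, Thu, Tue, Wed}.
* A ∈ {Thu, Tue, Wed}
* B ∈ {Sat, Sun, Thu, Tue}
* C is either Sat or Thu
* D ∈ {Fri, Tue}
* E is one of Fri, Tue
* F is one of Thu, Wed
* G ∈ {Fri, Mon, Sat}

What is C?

Sat

Among the 7 variables, Mon fits only G (and all 7 values in {Fri, Mon, Sat, Sun, Thu, Tue, Wed} must be used), so G = Mon.
The 6 still-open variables draw from only 6 values {Fri, Sat, Sun, Thu, Tue, Wed}, so each is used; only B can be Sun, hence B = Sun.
Among the 5 still-open variables, Sat fits only C (and all 5 values in {Fri, Sat, Thu, Tue, Wed} must be used), so C = Sat.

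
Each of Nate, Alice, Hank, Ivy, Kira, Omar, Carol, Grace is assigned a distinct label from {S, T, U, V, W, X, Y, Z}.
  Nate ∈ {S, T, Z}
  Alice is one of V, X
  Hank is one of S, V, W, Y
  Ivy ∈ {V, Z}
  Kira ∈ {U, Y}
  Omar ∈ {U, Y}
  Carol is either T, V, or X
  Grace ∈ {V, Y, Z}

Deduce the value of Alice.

X

Among the 8 variables, W fits only Hank (and all 8 values in {S, T, U, V, W, X, Y, Z} must be used), so Hank = W.
Among the 7 still-open variables, S fits only Nate (and all 7 values in {S, T, U, V, X, Y, Z} must be used), so Nate = S.
The 6 still-open variables together cover exactly {T, U, V, X, Y, Z} — 6 values for 6 variables — and T appears only in Carol's list, so Carol = T.
The 5 still-open variables draw from only 5 values {U, V, X, Y, Z}, so each is used; only Alice can be X, hence Alice = X.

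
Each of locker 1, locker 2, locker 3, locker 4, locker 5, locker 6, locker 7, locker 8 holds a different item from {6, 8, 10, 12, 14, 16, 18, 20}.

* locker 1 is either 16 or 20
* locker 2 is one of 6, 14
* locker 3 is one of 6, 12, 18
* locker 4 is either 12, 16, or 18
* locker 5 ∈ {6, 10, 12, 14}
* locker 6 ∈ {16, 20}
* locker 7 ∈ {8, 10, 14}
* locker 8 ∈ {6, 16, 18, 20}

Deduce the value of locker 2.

The 8 variables draw from only 8 values {6, 8, 10, 12, 14, 16, 18, 20}, so each is used; only locker 7 can be 8, hence locker 7 = 8.
Among the 7 still-open variables, 10 fits only locker 5 (and all 7 values in {6, 10, 12, 14, 16, 18, 20} must be used), so locker 5 = 10.
Among the 6 still-open variables, 14 fits only locker 2 (and all 6 values in {6, 12, 14, 16, 18, 20} must be used), so locker 2 = 14.

14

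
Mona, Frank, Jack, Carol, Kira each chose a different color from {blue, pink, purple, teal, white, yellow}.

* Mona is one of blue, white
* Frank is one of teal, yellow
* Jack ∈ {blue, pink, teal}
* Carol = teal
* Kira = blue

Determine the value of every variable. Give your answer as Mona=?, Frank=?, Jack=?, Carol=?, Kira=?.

Carol must be teal (only option left). Eliminate teal elsewhere: Frank, Jack.
Kira's domain is down to {blue}, so Kira = blue. Eliminate blue elsewhere: Mona, Jack.
Mona must be white (only option left).
Frank has just one choice, so Frank = yellow.
That leaves Jack = pink.

Mona=white, Frank=yellow, Jack=pink, Carol=teal, Kira=blue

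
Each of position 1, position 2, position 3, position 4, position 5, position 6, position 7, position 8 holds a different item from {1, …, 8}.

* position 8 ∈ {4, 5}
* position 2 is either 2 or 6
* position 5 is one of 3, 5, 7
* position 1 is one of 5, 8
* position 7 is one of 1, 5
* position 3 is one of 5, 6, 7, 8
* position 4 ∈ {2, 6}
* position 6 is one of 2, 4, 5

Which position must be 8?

Among the 8 variables, 1 fits only position 7 (and all 8 values in {1, 2, 3, 4, 5, 6, 7, 8} must be used), so position 7 = 1.
Among the 7 still-open variables, 3 fits only position 5 (and all 7 values in {2, 3, 4, 5, 6, 7, 8} must be used), so position 5 = 3.
The 6 still-open variables draw from only 6 values {2, 4, 5, 6, 7, 8}, so each is used; only position 3 can be 7, hence position 3 = 7.
The 5 still-open variables draw from only 5 values {2, 4, 5, 6, 8}, so each is used; only position 1 can be 8, hence position 1 = 8.

position 1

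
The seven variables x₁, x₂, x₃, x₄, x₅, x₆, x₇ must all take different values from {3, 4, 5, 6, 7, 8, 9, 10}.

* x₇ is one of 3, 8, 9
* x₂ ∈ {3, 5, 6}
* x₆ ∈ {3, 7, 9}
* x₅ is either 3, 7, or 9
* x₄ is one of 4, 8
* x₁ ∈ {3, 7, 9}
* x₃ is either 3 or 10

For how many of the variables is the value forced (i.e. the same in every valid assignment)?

x₁, x₅, x₆ between them cover only {3, 7, 9} — a naked triple. Remove those values from x₂, x₃, x₇.
That leaves x₃ = 10.
That leaves x₇ = 8. Strike 8 from x₄.
x₄ has just one choice, so x₄ = 4.
Determined: x₃=10, x₄=4, x₇=8. The other variables each still have more than one consistent value. That makes 3.

3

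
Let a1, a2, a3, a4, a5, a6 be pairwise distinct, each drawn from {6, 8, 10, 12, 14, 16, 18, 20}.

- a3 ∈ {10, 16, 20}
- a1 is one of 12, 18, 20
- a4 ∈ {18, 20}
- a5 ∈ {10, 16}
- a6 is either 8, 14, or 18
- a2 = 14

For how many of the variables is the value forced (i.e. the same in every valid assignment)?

a2 must be 14 (only option left). Strike 14 from a6.
Determined: a2=14. The other variables each still have more than one consistent value. That makes 1.

1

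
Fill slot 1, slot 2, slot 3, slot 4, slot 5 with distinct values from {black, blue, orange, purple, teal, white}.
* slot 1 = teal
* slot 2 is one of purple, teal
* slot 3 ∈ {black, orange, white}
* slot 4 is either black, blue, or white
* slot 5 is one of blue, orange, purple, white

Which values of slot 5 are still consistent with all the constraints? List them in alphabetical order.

slot 1 must be teal (only option left). Remove teal from slot 2.
That leaves slot 2 = purple. Strike purple from slot 5.
No further eliminations apply; slot 5 can still be any of blue, orange, white.

blue, orange, white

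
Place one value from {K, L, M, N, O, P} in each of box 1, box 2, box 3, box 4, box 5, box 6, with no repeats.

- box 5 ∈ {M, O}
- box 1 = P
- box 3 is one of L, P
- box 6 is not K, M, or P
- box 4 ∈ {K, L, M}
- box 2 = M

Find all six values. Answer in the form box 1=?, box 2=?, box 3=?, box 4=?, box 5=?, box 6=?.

box 1=P, box 2=M, box 3=L, box 4=K, box 5=O, box 6=N

box 1 has just one choice, so box 1 = P. Remove P from box 3.
box 2 has just one choice, so box 2 = M. Eliminate M elsewhere: box 4, box 5.
That leaves box 3 = L. Eliminate L elsewhere: box 4, box 6.
That leaves box 4 = K.
box 5 must be O (only option left). Eliminate O elsewhere: box 6.
box 6 must be N (only option left).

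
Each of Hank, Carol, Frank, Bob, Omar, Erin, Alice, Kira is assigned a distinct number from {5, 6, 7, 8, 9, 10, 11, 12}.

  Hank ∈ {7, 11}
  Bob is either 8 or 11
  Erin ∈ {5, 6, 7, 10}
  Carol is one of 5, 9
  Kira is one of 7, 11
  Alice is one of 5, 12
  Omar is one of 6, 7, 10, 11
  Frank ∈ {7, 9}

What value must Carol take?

5

Among the 8 variables, 8 fits only Bob (and all 8 values in {5, 6, 7, 8, 9, 10, 11, 12} must be used), so Bob = 8.
The 7 still-open variables draw from only 7 values {5, 6, 7, 9, 10, 11, 12}, so each is used; only Alice can be 12, hence Alice = 12.
The 2 variables Hank and Kira are confined to {7, 11}, which locks those values in; drop them from Frank, Omar, Erin.
Frank has just one choice, so Frank = 9. Strike 9 from Carol.
So Carol = 5.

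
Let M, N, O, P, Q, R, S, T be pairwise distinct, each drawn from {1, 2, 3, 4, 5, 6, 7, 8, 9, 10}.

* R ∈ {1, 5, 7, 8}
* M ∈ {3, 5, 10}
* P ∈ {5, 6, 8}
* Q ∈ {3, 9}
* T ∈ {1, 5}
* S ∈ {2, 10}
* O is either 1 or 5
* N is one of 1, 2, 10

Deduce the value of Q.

9

O and T between them cover only {1, 5} — a naked pair. Remove those values from M, N, P, R.
The 2 variables N and S are confined to {2, 10}, which locks those values in; drop them from M.
M must be 3 (only option left). Eliminate 3 elsewhere: Q.
So Q = 9.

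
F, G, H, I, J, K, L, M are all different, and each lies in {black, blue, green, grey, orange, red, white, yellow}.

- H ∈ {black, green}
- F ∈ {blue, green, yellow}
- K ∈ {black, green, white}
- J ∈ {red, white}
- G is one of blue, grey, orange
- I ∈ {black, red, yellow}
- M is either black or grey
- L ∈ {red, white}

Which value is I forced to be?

yellow

Among the 8 variables, orange fits only G (and all 8 values in {black, blue, green, grey, orange, red, white, yellow} must be used), so G = orange.
The 7 still-open variables together cover exactly {black, blue, green, grey, red, white, yellow} — 7 values for 7 variables — and blue appears only in F's list, so F = blue.
The 6 still-open variables together cover exactly {black, green, grey, red, white, yellow} — 6 values for 6 variables — and grey appears only in M's list, so M = grey.
Among the 5 still-open variables, yellow fits only I (and all 5 values in {black, green, red, white, yellow} must be used), so I = yellow.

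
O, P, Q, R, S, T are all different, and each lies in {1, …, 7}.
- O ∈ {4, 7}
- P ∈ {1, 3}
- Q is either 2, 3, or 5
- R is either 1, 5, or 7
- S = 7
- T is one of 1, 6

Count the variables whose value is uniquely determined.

S must be 7 (only option left). So O, R can't be 7.
O has just one choice, so O = 4.
Determined: O=4, S=7. The other variables each still have more than one consistent value. That makes 2.

2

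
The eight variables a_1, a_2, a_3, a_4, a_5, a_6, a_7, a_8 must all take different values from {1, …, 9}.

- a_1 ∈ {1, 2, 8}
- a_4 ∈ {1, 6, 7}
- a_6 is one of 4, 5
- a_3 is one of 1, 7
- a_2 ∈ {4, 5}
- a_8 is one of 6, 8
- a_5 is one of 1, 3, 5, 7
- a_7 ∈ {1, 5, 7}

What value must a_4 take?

6

The 8 variables together cover exactly {1, 2, 3, 4, 5, 6, 7, 8} — 8 values for 8 variables — and 2 appears only in a_1's list, so a_1 = 2.
The 7 still-open variables draw from only 7 values {1, 3, 4, 5, 6, 7, 8}, so each is used; only a_5 can be 3, hence a_5 = 3.
Among the 6 still-open variables, 8 fits only a_8 (and all 6 values in {1, 4, 5, 6, 7, 8} must be used), so a_8 = 8.
The 5 still-open variables draw from only 5 values {1, 4, 5, 6, 7}, so each is used; only a_4 can be 6, hence a_4 = 6.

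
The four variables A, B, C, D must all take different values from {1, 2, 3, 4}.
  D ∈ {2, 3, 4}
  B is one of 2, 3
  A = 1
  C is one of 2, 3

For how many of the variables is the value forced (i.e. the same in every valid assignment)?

2

A must be 1 (only option left).
The 3 still-open variables draw from only 3 values {2, 3, 4}, so each is used; only D can be 4, hence D = 4.
Determined: A=1, D=4. The other variables each still have more than one consistent value. That makes 2.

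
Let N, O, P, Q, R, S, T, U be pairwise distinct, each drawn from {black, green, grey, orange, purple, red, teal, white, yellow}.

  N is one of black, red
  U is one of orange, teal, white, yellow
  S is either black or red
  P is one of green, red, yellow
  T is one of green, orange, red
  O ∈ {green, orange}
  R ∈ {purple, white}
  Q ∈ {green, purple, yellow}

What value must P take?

The 8 variables together cover exactly {black, green, orange, purple, red, teal, white, yellow} — 8 values for 8 variables — and teal appears only in U's list, so U = teal.
Among the 7 still-open variables, white fits only R (and all 7 values in {black, green, orange, purple, red, white, yellow} must be used), so R = white.
The 6 still-open variables draw from only 6 values {black, green, orange, purple, red, yellow}, so each is used; only Q can be purple, hence Q = purple.
The 5 still-open variables draw from only 5 values {black, green, orange, red, yellow}, so each is used; only P can be yellow, hence P = yellow.

yellow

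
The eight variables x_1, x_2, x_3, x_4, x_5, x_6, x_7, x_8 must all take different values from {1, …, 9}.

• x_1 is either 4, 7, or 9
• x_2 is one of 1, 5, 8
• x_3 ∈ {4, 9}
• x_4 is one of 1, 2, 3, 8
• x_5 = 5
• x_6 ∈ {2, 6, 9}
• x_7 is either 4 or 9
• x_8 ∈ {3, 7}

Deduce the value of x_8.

x_5 has just one choice, so x_5 = 5. Remove 5 from x_2.
The 2 variables x_3 and x_7 are confined to {4, 9}, which locks those values in; drop them from x_1, x_6.
x_1's domain is down to {7}, so x_1 = 7. Eliminate 7 elsewhere: x_8.
So x_8 = 3.

3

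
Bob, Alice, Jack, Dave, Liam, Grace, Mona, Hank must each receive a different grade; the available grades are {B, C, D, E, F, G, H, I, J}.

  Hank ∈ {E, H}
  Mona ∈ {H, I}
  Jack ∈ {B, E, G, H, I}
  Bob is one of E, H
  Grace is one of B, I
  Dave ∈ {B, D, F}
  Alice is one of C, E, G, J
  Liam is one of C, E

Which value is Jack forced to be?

Bob and Hank share exactly the 2 values {E, H}; by pigeonhole those values go to them, so strike E, H from Alice, Jack, Liam, Mona.
Liam must be C (only option left). Remove C from Alice.
That leaves Mona = I. Eliminate I elsewhere: Jack, Grace.
That leaves Grace = B. Remove B from Jack, Dave.
So Jack = G.

G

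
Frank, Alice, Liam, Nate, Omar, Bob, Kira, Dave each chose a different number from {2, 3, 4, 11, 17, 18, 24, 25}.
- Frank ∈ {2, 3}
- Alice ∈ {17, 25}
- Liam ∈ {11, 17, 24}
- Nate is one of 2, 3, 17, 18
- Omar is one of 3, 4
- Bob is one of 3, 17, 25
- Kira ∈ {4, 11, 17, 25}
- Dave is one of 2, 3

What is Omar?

The 8 variables together cover exactly {2, 3, 4, 11, 17, 18, 24, 25} — 8 values for 8 variables — and 18 appears only in Nate's list, so Nate = 18.
The 7 still-open variables together cover exactly {2, 3, 4, 11, 17, 24, 25} — 7 values for 7 variables — and 24 appears only in Liam's list, so Liam = 24.
The 6 still-open variables draw from only 6 values {2, 3, 4, 11, 17, 25}, so each is used; only Kira can be 11, hence Kira = 11.
Among the 5 still-open variables, 4 fits only Omar (and all 5 values in {2, 3, 4, 17, 25} must be used), so Omar = 4.

4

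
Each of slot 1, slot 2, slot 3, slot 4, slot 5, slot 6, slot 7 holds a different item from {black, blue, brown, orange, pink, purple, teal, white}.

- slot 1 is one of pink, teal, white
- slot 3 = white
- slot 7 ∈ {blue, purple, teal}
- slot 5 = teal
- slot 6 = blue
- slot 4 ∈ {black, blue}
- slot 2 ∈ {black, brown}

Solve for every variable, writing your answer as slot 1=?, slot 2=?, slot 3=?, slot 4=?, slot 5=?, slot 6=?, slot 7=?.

slot 3 has just one choice, so slot 3 = white. Eliminate white elsewhere: slot 1.
slot 5's domain is down to {teal}, so slot 5 = teal. Remove teal from slot 1, slot 7.
That leaves slot 6 = blue. Remove blue from slot 4, slot 7.
slot 7 must be purple (only option left).
slot 1 must be pink (only option left).
That leaves slot 4 = black. Remove black from slot 2.
slot 2 must be brown (only option left).

slot 1=pink, slot 2=brown, slot 3=white, slot 4=black, slot 5=teal, slot 6=blue, slot 7=purple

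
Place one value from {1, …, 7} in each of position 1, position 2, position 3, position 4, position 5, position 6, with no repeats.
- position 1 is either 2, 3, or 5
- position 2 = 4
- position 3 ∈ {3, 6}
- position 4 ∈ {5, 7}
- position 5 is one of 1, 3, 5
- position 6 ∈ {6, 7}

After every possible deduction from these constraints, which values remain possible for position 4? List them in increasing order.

5, 7

position 2 has just one choice, so position 2 = 4.
No further eliminations apply; position 4 can still be any of 5, 7.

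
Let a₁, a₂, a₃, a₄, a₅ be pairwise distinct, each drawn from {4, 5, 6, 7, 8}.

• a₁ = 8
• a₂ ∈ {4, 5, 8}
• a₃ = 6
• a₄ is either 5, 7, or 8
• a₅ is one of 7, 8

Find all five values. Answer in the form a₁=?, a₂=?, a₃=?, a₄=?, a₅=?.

a₁=8, a₂=4, a₃=6, a₄=5, a₅=7

a₁'s domain is down to {8}, so a₁ = 8. So a₂, a₄, a₅ can't be 8.
a₃ must be 6 (only option left).
a₅ must be 7 (only option left). Eliminate 7 elsewhere: a₄.
a₄ has just one choice, so a₄ = 5. So a₂ can't be 5.
a₂ must be 4 (only option left).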